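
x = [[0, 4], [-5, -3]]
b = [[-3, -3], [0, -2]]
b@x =[[15, -3], [10, 6]]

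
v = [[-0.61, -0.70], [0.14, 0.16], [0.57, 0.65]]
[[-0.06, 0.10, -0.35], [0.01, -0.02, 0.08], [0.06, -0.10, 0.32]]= v @ [[1.63, -0.11, 0.13], [-1.34, -0.05, 0.38]]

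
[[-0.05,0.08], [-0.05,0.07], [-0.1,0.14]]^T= [[-0.05, -0.05, -0.1], [0.08, 0.07, 0.14]]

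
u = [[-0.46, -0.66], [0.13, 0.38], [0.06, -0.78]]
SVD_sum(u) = [[-0.21, -0.73],[0.11, 0.39],[-0.21, -0.70]] + [[-0.25, 0.07],[0.02, -0.01],[0.27, -0.08]]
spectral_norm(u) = 1.13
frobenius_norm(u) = 1.19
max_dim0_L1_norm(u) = 1.82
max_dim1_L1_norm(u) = 1.12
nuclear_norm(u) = 1.51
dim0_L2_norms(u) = [0.48, 1.09]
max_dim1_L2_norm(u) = 0.8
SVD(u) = [[0.67, 0.68], [-0.35, -0.05], [0.65, -0.73]] @ diag([1.1305044596204352, 0.3774382953256175]) @ [[-0.28, -0.96], [-0.96, 0.28]]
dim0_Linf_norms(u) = [0.46, 0.78]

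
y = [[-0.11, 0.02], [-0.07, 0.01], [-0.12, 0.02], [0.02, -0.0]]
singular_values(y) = [0.18, 0.0]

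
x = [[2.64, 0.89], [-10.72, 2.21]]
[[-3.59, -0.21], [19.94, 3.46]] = x @[[-1.67, -0.23], [0.92, 0.45]]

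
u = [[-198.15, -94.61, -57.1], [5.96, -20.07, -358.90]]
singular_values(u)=[366.96, 214.63]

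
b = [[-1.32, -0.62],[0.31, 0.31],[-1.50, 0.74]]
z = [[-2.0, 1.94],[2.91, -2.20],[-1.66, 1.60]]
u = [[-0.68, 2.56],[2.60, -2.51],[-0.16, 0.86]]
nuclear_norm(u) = 5.60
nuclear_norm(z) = 5.44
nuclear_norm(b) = 3.03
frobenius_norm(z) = 5.14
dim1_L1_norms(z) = [3.94, 5.11, 3.26]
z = u + b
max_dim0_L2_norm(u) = 3.69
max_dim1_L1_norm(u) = 5.11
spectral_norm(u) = 4.40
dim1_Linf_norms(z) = [2.0, 2.91, 1.66]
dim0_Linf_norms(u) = [2.6, 2.56]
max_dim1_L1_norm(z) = 5.11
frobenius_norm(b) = 2.26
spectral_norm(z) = 5.13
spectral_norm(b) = 2.03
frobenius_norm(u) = 4.57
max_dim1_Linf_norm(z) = 2.91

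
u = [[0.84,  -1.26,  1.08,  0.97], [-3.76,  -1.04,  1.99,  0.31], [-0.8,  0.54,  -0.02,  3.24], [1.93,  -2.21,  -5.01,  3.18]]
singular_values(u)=[7.14, 4.29, 2.35, 1.99]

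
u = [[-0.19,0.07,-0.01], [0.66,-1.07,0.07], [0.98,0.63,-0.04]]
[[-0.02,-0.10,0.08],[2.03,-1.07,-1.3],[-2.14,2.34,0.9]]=u @ [[-0.69, 1.25, 0.10], [-2.45, 1.66, 1.21], [-1.97, -1.66, -0.98]]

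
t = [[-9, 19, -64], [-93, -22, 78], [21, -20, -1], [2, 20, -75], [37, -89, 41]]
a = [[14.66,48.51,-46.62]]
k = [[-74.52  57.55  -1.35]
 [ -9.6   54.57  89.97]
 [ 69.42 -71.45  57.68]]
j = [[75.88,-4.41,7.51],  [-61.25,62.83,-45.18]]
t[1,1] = -22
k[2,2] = 57.68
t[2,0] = 21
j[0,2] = 7.51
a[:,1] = [48.51]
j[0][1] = -4.41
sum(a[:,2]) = -46.62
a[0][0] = 14.66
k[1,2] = 89.97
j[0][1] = -4.41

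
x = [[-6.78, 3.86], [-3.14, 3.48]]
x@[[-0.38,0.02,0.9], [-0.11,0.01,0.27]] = [[2.15,-0.1,-5.06], [0.81,-0.03,-1.89]]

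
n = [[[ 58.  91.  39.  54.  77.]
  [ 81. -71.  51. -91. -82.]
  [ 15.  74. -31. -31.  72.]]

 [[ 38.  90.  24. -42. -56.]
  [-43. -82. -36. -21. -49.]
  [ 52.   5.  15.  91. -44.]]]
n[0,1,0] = 81.0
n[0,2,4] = 72.0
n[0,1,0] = 81.0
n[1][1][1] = -82.0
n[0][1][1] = -71.0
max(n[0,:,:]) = 91.0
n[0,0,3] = 54.0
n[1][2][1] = 5.0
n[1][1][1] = -82.0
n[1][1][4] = -49.0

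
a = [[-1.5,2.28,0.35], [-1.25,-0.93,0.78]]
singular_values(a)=[2.75, 1.74]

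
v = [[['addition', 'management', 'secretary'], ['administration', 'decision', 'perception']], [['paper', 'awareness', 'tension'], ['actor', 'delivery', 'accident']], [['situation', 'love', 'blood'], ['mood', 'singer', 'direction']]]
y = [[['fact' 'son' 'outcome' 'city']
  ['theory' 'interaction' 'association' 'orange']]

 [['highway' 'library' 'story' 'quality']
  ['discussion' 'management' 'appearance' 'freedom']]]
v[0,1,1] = 'decision'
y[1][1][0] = 'discussion'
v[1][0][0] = 'paper'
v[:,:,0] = [['addition', 'administration'], ['paper', 'actor'], ['situation', 'mood']]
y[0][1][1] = 'interaction'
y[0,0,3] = 'city'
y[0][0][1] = 'son'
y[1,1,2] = 'appearance'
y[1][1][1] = 'management'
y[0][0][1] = 'son'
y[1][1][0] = 'discussion'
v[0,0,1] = 'management'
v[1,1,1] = 'delivery'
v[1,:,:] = [['paper', 'awareness', 'tension'], ['actor', 'delivery', 'accident']]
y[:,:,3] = [['city', 'orange'], ['quality', 'freedom']]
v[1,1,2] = 'accident'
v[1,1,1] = 'delivery'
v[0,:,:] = [['addition', 'management', 'secretary'], ['administration', 'decision', 'perception']]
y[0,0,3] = 'city'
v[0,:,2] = ['secretary', 'perception']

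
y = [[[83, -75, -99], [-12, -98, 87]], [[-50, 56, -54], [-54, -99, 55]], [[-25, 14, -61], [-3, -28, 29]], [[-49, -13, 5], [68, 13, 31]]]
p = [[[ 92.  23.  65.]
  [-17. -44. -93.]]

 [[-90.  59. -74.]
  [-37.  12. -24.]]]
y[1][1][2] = 55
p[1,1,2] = -24.0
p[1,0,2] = -74.0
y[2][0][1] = 14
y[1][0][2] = -54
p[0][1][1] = -44.0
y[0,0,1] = -75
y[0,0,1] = -75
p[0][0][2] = 65.0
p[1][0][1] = 59.0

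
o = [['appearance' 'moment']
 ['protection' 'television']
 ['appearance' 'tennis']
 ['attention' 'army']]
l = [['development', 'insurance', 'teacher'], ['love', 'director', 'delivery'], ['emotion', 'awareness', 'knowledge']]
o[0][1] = 'moment'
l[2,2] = 'knowledge'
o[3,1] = 'army'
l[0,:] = ['development', 'insurance', 'teacher']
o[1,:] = ['protection', 'television']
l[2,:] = ['emotion', 'awareness', 'knowledge']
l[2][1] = 'awareness'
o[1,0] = 'protection'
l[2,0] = 'emotion'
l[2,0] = 'emotion'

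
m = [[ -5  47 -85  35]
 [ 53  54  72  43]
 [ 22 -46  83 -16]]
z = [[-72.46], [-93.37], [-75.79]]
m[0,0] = -5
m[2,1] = -46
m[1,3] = 43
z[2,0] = -75.79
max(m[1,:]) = 72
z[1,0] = -93.37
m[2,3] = -16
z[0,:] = [-72.46]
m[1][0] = 53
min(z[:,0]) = -93.37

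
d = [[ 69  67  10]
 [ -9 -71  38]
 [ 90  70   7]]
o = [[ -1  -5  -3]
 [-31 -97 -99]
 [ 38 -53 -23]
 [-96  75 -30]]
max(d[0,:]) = 69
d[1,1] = -71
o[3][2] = -30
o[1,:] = [-31, -97, -99]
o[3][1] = 75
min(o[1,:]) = -99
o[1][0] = -31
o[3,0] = -96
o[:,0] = [-1, -31, 38, -96]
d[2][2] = 7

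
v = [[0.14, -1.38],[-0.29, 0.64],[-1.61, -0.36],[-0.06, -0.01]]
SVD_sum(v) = [[-0.48, -0.26], [0.05, 0.03], [-1.39, -0.76], [-0.05, -0.03]] + [[0.62, -1.12], [-0.34, 0.61], [-0.22, 0.40], [-0.01, 0.02]]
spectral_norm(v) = 1.68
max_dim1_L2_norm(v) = 1.65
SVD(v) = [[0.32, 0.84], [-0.03, -0.46], [0.95, -0.30], [0.03, -0.01]] @ diag([1.676336213906646, 1.5274151033511263]) @ [[-0.88,-0.48],  [0.48,-0.88]]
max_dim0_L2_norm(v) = 1.64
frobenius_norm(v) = 2.27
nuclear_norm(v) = 3.20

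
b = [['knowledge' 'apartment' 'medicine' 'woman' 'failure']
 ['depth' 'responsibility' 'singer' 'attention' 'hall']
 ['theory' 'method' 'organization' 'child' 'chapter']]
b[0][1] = 'apartment'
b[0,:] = ['knowledge', 'apartment', 'medicine', 'woman', 'failure']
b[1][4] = 'hall'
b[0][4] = 'failure'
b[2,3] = 'child'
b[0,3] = 'woman'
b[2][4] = 'chapter'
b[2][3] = 'child'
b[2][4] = 'chapter'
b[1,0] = 'depth'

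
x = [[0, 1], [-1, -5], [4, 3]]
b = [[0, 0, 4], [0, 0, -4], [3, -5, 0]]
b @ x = [[16, 12], [-16, -12], [5, 28]]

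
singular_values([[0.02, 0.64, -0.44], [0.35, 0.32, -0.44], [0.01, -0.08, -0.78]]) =[1.11, 0.57, 0.28]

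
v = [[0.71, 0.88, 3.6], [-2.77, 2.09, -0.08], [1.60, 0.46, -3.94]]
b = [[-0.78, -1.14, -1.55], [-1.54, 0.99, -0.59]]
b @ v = [[0.12, -3.78, 3.39], [-4.78, 0.44, -3.30]]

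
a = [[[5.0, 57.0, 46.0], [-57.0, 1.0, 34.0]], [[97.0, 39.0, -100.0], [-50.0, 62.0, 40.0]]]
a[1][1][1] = 62.0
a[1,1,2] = 40.0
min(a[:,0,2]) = -100.0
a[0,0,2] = 46.0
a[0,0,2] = 46.0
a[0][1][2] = 34.0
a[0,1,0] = -57.0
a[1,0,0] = 97.0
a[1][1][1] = 62.0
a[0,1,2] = 34.0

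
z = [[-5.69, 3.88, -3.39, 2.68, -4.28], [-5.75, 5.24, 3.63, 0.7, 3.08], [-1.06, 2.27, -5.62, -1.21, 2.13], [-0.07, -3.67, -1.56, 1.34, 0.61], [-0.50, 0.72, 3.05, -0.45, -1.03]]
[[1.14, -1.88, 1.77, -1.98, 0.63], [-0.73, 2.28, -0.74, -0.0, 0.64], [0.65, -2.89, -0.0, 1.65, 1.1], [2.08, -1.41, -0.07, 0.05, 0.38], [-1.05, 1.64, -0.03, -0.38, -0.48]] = z@[[-0.25, 0.17, 0.00, -0.11, -0.14], [-0.35, 0.20, 0.05, -0.12, -0.02], [-0.23, 0.55, -0.09, -0.11, -0.13], [0.27, 0.13, 0.09, -0.54, 0.01], [0.10, 0.04, -0.24, 0.25, 0.13]]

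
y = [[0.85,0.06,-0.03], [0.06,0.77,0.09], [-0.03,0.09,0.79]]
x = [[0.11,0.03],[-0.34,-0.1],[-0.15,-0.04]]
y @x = [[0.08,0.02], [-0.27,-0.08], [-0.15,-0.04]]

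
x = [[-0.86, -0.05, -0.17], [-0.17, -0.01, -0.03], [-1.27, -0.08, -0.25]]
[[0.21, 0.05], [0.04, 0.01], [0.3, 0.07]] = x@ [[-0.24, -0.26], [0.83, 0.34], [-0.26, 0.93]]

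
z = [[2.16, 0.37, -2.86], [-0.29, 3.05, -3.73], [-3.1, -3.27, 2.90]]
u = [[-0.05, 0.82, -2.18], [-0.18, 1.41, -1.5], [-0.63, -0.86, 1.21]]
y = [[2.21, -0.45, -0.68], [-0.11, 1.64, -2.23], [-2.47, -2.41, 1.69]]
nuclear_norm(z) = 11.73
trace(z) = 8.11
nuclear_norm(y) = 8.03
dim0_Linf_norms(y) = [2.47, 2.41, 2.23]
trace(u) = 2.57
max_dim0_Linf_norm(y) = 2.47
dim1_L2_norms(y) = [2.36, 2.77, 3.84]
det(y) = -11.25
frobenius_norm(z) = 8.06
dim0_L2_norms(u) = [0.66, 1.84, 2.91]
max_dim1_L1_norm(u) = 3.09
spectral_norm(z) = 7.43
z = y + u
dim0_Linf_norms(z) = [3.1, 3.27, 3.73]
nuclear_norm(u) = 4.65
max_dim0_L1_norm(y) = 4.79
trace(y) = 5.54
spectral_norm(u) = 3.39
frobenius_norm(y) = 5.29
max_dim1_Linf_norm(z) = 3.73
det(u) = -1.34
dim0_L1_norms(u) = [0.86, 3.09, 4.89]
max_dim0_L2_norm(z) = 5.52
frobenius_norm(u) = 3.51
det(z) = -32.40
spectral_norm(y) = 4.59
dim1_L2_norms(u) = [2.33, 2.07, 1.61]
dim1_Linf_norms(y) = [2.21, 2.23, 2.47]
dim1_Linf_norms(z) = [2.86, 3.73, 3.27]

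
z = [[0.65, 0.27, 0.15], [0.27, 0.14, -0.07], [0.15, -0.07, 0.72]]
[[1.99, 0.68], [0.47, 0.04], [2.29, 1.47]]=z @ [[2.8, -0.78], [-0.76, 3.02], [2.52, 2.5]]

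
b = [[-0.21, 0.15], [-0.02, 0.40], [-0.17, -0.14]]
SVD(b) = [[-0.39, 0.71], [-0.88, -0.1], [0.26, 0.69]] @ diag([0.45164980460444043, 0.2674181257895037]) @ [[0.12, -0.99], [-0.99, -0.12]]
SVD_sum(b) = [[-0.02,0.17], [-0.05,0.4], [0.01,-0.12]] + [[-0.19, -0.02],[0.03, 0.0],[-0.18, -0.02]]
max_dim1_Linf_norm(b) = 0.4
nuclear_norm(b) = 0.72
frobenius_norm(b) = 0.52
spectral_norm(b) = 0.45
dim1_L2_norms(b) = [0.26, 0.4, 0.22]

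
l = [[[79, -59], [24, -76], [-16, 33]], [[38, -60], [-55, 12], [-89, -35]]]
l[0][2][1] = 33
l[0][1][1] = -76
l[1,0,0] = 38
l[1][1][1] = 12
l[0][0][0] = 79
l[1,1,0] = -55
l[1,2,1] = -35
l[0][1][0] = 24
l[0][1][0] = 24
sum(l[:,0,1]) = -119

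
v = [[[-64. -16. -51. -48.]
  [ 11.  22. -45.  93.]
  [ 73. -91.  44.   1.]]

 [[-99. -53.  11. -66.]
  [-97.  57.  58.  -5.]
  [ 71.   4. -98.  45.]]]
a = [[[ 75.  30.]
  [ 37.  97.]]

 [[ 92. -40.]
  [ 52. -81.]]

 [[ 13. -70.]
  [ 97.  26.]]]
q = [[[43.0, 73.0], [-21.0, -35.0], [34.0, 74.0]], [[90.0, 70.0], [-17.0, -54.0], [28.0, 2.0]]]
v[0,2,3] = 1.0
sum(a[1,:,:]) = 23.0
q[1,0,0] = 90.0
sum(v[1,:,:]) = -172.0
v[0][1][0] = 11.0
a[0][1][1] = 97.0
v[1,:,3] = [-66.0, -5.0, 45.0]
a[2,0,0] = 13.0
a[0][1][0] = 37.0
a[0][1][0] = 37.0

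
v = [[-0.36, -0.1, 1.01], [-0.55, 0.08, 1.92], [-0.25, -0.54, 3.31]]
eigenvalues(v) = [-0.25, 0.38, 2.9]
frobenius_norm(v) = 4.06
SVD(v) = [[-0.26,-0.34,-0.90], [-0.49,-0.76,0.42], [-0.83,0.55,0.04]] @ diag([4.022213741135083, 0.5183045834896798, 0.1354879306717397]) @ [[0.14, 0.11, -0.98], [0.78, -0.63, 0.04], [0.61, 0.77, 0.17]]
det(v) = -0.28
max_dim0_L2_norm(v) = 3.96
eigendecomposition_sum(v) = [[-0.28, 0.02, 0.07], [-0.19, 0.02, 0.04], [-0.05, 0.00, 0.01]] + [[-0.04, 0.06, -0.03], [-0.27, 0.46, -0.21], [-0.05, 0.09, -0.04]] + [[-0.04, -0.18, 0.97], [-0.09, -0.4, 2.08], [-0.15, -0.63, 3.34]]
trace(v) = 3.03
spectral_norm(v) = 4.02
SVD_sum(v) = [[-0.15, -0.11, 1.04],[-0.28, -0.21, 1.93],[-0.48, -0.36, 3.30]] + [[-0.14, 0.11, -0.01], [-0.31, 0.25, -0.02], [0.22, -0.18, 0.01]] + [[-0.08, -0.09, -0.02],[0.04, 0.04, 0.01],[0.00, 0.0, 0.0]]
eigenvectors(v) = [[0.82, -0.13, 0.24],  [0.55, -0.97, 0.51],  [0.14, -0.19, 0.82]]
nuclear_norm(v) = 4.68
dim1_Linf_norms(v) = [1.01, 1.92, 3.31]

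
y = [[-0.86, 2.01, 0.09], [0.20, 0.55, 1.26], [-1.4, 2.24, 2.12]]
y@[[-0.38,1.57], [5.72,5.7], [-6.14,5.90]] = [[11.27,10.64], [-4.67,10.88], [0.33,23.08]]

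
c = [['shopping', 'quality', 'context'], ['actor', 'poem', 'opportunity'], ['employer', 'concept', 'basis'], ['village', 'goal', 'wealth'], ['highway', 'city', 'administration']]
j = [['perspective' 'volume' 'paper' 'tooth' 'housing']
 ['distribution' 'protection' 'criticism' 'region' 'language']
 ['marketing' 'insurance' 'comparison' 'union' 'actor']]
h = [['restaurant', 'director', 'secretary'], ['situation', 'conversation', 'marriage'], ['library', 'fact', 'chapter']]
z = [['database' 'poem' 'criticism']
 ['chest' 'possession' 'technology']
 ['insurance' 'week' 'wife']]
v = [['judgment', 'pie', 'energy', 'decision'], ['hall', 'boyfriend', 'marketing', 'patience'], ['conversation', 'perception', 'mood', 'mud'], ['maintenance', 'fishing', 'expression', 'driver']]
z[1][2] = 'technology'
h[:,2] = ['secretary', 'marriage', 'chapter']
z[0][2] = 'criticism'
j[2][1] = 'insurance'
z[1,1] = 'possession'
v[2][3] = 'mud'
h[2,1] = 'fact'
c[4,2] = 'administration'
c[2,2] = 'basis'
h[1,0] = 'situation'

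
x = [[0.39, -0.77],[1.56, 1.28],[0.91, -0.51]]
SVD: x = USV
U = [[0.06, 0.67],[-0.97, -0.13],[-0.22, 0.73]]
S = [2.07, 1.28]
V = [[-0.82, -0.57], [0.57, -0.82]]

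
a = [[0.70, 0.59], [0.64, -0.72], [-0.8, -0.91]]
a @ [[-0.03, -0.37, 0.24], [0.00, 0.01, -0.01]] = [[-0.02, -0.25, 0.16],[-0.02, -0.24, 0.16],[0.02, 0.29, -0.18]]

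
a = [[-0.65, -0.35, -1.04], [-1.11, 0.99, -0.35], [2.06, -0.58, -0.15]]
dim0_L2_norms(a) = [2.43, 1.2, 1.11]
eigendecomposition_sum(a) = [[-0.31+0.62j, (-0.2-0.1j), (-0.52-0.19j)], [-0.27+0.28j, (-0.09-0.09j), -0.25-0.19j], [(0.92+0.17j), -0.05+0.29j, -0.04+0.74j]] + [[-0.31-0.62j, -0.20+0.10j, (-0.52+0.19j)], [(-0.27-0.28j), -0.09+0.09j, (-0.25+0.19j)], [0.92-0.17j, (-0.05-0.29j), (-0.04-0.74j)]] + [[(-0.02+0j),0.05-0.00j,0.01+0.00j], [-0.57+0.00j,1.17-0.00j,(0.15+0j)], [0.23-0.00j,(-0.47+0j),-0.06-0.00j]]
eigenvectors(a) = [[0.16-0.55j, 0.16+0.55j, (0.04+0j)], [(0.17-0.27j), (0.17+0.27j), 0.93+0.00j], [(-0.76+0j), -0.76-0.00j, (-0.37+0j)]]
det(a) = 1.99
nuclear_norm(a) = 4.42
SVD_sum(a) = [[-0.56,0.21,-0.07],  [-1.32,0.51,-0.17],  [1.94,-0.75,0.25]] + [[-0.08, -0.53, -0.99],[0.01, 0.04, 0.07],[-0.02, -0.13, -0.23]] + [[-0.02,-0.04,0.02], [0.2,0.45,-0.25], [0.13,0.29,-0.17]]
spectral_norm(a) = 2.61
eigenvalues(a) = [(-0.45+1.28j), (-0.45-1.28j), (1.09+0j)]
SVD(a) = [[-0.23, -0.97, 0.07], [-0.55, 0.07, -0.83], [0.81, -0.23, -0.55]] @ diag([2.605431690181844, 1.1575471944935638, 0.6600077274670814]) @ [[0.93, -0.36, 0.12], [0.07, 0.47, 0.88], [-0.37, -0.81, 0.46]]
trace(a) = 0.19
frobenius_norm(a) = 2.93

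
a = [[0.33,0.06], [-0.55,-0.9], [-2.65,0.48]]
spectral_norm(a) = 2.74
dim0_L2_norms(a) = [2.73, 1.02]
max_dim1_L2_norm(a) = 2.69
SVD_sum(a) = [[0.32,-0.04], [-0.44,0.05], [-2.67,0.31]] + [[0.01, 0.10], [-0.11, -0.95], [0.02, 0.17]]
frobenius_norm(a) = 2.91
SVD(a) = [[-0.12,  0.1], [0.16,  -0.98], [0.98,  0.17]] @ diag([2.7426997733304948, 0.9774957561917356]) @ [[-0.99, 0.12], [0.12, 0.99]]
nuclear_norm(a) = 3.72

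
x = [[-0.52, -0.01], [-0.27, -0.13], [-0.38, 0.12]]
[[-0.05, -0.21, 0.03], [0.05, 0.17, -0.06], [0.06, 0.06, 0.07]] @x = [[0.07, 0.03],  [-0.05, -0.03],  [-0.07, 0.00]]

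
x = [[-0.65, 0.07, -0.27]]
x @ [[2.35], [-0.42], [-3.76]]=[[-0.54]]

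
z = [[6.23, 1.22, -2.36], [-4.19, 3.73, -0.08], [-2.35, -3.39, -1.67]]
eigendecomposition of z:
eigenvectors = [[(-0.23+0j),(-0.33-0.46j),-0.33+0.46j],  [-0.16+0.00j,(0.77+0j),0.77-0.00j],  [(-0.96+0j),(-0.18+0.21j),-0.18-0.21j]]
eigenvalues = [(-2.79+0j), (5.54+2.48j), (5.54-2.48j)]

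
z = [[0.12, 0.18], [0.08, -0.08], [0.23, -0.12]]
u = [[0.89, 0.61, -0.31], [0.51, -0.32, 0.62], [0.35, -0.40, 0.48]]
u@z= [[0.08, 0.15], [0.18, 0.04], [0.12, 0.04]]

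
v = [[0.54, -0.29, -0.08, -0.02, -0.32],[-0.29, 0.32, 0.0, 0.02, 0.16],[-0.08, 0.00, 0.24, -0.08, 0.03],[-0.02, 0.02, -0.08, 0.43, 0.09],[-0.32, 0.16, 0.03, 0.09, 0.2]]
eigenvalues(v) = [0.93, 0.47, -0.0, 0.11, 0.22]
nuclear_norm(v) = 1.74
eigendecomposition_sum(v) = [[0.51,  -0.33,  -0.06,  -0.08,  -0.31],[-0.33,  0.21,  0.04,  0.05,  0.20],[-0.06,  0.04,  0.01,  0.01,  0.04],[-0.08,  0.05,  0.01,  0.01,  0.05],[-0.31,  0.20,  0.04,  0.05,  0.19]] + [[0.01, -0.00, -0.02, 0.06, 0.01], [-0.0, 0.0, 0.01, -0.01, -0.00], [-0.02, 0.01, 0.06, -0.15, -0.02], [0.06, -0.01, -0.15, 0.39, 0.04], [0.01, -0.0, -0.02, 0.04, 0.0]] + [[-0.00,  -0.0,  -0.00,  0.0,  -0.0], [-0.00,  -0.0,  -0.00,  0.00,  -0.00], [-0.0,  -0.0,  -0.00,  0.0,  -0.0], [0.0,  0.0,  0.0,  -0.0,  0.00], [-0.00,  -0.0,  -0.00,  0.00,  -0.0]] + [[0.02, 0.03, 0.02, 0.01, -0.01], [0.03, 0.07, 0.04, 0.01, -0.02], [0.02, 0.04, 0.02, 0.01, -0.01], [0.01, 0.01, 0.01, 0.00, -0.01], [-0.01, -0.02, -0.01, -0.01, 0.01]] + [[0.0, 0.01, -0.01, -0.0, -0.0], [0.01, 0.05, -0.08, -0.03, -0.01], [-0.01, -0.08, 0.15, 0.06, 0.02], [-0.0, -0.03, 0.06, 0.02, 0.01], [-0.00, -0.01, 0.02, 0.01, 0.00]]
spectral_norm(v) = 0.93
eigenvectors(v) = [[0.74, -0.13, 0.52, -0.39, 0.07], [-0.47, 0.03, 0.07, -0.75, 0.45], [-0.09, 0.36, 0.02, -0.42, -0.83], [-0.11, -0.92, -0.15, -0.16, -0.31], [-0.45, -0.09, 0.84, 0.28, -0.11]]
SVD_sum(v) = [[0.51, -0.33, -0.06, -0.08, -0.31], [-0.33, 0.21, 0.04, 0.05, 0.20], [-0.06, 0.04, 0.01, 0.01, 0.04], [-0.08, 0.05, 0.01, 0.01, 0.05], [-0.31, 0.2, 0.04, 0.05, 0.19]] + [[0.01, -0.0, -0.02, 0.06, 0.01], [-0.0, 0.0, 0.01, -0.01, -0.0], [-0.02, 0.01, 0.06, -0.15, -0.02], [0.06, -0.01, -0.15, 0.39, 0.04], [0.01, -0.00, -0.02, 0.04, 0.00]] + [[0.00, 0.01, -0.01, -0.00, -0.00], [0.01, 0.05, -0.08, -0.03, -0.01], [-0.01, -0.08, 0.15, 0.06, 0.02], [-0.00, -0.03, 0.06, 0.02, 0.01], [-0.00, -0.01, 0.02, 0.01, 0.0]] + [[0.02, 0.03, 0.02, 0.01, -0.01],[0.03, 0.07, 0.04, 0.01, -0.02],[0.02, 0.04, 0.02, 0.01, -0.01],[0.01, 0.01, 0.01, 0.0, -0.01],[-0.01, -0.02, -0.01, -0.01, 0.01]] + [[-0.00, -0.0, -0.00, 0.00, -0.00], [-0.00, -0.00, -0.00, 0.00, -0.00], [-0.00, -0.00, -0.0, 0.0, -0.0], [0.00, 0.00, 0.00, -0.00, 0.00], [-0.00, -0.0, -0.00, 0.0, -0.00]]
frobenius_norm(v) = 1.07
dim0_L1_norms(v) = [1.25, 0.79, 0.43, 0.64, 0.8]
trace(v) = 1.73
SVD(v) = [[-0.74, -0.13, -0.07, -0.39, 0.52], [0.47, 0.03, -0.45, -0.75, 0.07], [0.09, 0.36, 0.83, -0.42, 0.02], [0.11, -0.92, 0.31, -0.16, -0.15], [0.45, -0.09, 0.11, 0.28, 0.84]] @ diag([0.9305232111165023, 0.46667114263337733, 0.22138031800920646, 0.11498977234123606, 0.0035644441003223077]) @ [[-0.74, 0.47, 0.09, 0.11, 0.45], [-0.13, 0.03, 0.36, -0.92, -0.09], [-0.07, -0.45, 0.83, 0.31, 0.11], [-0.39, -0.75, -0.42, -0.16, 0.28], [-0.52, -0.07, -0.02, 0.15, -0.84]]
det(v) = -0.00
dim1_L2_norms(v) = [0.7, 0.46, 0.27, 0.45, 0.42]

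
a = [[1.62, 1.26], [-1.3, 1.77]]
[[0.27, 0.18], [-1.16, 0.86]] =a @ [[0.43, -0.17], [-0.34, 0.36]]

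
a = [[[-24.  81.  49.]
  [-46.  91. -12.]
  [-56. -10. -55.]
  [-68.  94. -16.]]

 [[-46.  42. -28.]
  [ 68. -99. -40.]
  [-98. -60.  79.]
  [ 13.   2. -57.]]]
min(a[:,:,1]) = -99.0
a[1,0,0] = -46.0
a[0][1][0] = -46.0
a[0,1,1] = 91.0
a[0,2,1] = -10.0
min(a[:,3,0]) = -68.0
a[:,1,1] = [91.0, -99.0]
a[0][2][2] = -55.0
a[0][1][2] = -12.0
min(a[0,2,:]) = -56.0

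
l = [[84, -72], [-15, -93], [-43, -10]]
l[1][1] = -93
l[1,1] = -93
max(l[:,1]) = -10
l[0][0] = 84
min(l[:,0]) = -43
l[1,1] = -93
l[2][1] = -10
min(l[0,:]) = -72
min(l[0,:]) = -72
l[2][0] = -43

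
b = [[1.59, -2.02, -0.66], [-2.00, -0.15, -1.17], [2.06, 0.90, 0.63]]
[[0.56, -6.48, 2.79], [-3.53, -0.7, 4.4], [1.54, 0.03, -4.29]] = b @ [[0.34,-1.37,-0.84], [-0.84,1.22,-1.34], [2.54,2.78,-2.15]]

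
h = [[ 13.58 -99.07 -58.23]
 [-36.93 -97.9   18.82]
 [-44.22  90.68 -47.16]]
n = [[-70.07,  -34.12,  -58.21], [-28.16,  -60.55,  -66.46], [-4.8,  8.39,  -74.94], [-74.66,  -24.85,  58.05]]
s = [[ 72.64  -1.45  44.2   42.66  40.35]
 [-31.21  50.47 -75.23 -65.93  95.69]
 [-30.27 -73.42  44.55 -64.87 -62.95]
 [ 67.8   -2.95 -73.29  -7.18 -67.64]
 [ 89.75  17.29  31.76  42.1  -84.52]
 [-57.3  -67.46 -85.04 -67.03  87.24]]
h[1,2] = 18.82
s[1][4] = 95.69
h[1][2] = 18.82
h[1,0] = -36.93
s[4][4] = -84.52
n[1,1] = -60.55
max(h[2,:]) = 90.68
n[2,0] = -4.8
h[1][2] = 18.82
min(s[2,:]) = -73.42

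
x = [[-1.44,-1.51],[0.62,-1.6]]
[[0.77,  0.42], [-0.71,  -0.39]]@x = [[-0.85, -1.83], [0.78, 1.70]]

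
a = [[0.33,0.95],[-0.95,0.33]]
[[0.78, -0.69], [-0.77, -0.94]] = a @ [[0.98, 0.66], [0.48, -0.96]]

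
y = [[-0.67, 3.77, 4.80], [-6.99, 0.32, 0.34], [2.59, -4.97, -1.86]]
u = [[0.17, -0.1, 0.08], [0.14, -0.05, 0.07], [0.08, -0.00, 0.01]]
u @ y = [[0.79, 0.21, 0.63],[0.44, 0.16, 0.52],[-0.03, 0.25, 0.37]]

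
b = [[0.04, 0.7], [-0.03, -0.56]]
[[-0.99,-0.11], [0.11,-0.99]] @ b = [[-0.04, -0.63], [0.03, 0.63]]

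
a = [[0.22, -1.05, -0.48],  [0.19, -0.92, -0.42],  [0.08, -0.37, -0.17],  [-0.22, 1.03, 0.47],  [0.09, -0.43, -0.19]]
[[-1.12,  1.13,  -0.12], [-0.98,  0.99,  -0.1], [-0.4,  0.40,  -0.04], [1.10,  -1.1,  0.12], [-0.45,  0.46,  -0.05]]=a @ [[0.07,  0.19,  -0.24], [0.68,  -0.69,  0.09], [0.88,  -0.75,  -0.06]]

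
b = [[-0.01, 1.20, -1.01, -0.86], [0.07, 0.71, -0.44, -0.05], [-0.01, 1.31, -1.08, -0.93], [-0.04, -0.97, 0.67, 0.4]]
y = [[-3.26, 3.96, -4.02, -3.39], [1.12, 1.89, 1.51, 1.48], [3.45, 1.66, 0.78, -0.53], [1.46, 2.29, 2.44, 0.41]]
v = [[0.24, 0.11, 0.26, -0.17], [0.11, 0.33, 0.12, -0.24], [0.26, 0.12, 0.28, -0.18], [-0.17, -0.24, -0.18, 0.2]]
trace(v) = 1.05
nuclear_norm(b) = 3.44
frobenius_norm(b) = 3.03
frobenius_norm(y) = 9.61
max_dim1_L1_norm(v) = 0.84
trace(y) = -0.18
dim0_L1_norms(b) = [0.13, 4.19, 3.2, 2.24]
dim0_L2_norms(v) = [0.41, 0.44, 0.44, 0.4]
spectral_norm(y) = 7.68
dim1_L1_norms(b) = [3.08, 1.27, 3.33, 2.08]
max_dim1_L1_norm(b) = 3.33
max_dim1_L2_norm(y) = 7.35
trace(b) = 0.02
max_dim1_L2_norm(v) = 0.44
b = v @ y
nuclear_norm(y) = 16.11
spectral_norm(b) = 3.01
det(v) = 0.00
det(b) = -0.00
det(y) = -82.76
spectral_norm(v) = 0.80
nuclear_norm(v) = 1.07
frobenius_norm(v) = 0.84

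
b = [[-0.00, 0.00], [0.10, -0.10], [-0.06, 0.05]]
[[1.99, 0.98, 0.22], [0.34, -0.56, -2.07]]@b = [[0.08, -0.09],  [0.07, -0.05]]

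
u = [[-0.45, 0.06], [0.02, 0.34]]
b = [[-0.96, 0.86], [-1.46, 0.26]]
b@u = [[0.45, 0.23], [0.66, 0.00]]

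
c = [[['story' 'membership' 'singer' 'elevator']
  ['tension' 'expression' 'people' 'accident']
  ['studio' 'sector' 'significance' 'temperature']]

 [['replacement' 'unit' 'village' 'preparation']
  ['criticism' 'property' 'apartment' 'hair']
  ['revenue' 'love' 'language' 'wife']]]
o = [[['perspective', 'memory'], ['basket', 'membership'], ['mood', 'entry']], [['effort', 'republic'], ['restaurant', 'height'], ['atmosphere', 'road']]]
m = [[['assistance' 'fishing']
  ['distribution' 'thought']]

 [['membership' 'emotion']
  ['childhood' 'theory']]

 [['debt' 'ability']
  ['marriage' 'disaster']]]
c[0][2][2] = 'significance'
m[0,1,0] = 'distribution'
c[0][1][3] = 'accident'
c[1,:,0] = ['replacement', 'criticism', 'revenue']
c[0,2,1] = 'sector'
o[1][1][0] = 'restaurant'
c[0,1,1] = 'expression'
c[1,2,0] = 'revenue'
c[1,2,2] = 'language'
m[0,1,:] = ['distribution', 'thought']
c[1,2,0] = 'revenue'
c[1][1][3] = 'hair'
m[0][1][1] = 'thought'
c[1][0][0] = 'replacement'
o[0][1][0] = 'basket'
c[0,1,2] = 'people'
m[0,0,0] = 'assistance'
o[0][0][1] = 'memory'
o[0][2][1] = 'entry'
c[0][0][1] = 'membership'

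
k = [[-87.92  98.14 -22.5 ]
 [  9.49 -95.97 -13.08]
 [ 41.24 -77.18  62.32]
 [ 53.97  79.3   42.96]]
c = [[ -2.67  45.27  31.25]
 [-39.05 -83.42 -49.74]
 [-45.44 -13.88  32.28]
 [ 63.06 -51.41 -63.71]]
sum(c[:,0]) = -24.099999999999994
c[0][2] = 31.25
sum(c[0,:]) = 73.85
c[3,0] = 63.06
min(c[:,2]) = -63.71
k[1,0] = 9.49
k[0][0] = -87.92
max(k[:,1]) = 98.14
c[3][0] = 63.06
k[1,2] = -13.08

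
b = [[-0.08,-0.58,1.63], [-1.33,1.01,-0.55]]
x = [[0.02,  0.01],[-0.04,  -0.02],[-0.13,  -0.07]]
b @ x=[[-0.19, -0.1], [0.0, 0.01]]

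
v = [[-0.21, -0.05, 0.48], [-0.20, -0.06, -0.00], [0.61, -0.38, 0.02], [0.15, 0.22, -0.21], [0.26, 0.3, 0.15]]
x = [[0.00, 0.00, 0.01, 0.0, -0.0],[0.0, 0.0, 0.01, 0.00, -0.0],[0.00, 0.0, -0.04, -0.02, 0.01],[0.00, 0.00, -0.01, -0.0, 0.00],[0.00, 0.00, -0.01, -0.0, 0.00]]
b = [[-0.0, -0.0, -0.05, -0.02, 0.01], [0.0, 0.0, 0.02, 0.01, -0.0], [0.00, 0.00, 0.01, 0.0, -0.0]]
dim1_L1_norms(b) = [0.08, 0.03, 0.01]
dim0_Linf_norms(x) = [0.0, 0.0, 0.04, 0.02, 0.01]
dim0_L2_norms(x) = [0.0, 0.0, 0.04, 0.02, 0.01]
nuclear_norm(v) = 1.80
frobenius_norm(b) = 0.06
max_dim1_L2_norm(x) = 0.05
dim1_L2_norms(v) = [0.53, 0.21, 0.72, 0.34, 0.42]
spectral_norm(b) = 0.06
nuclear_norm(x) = 0.06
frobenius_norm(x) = 0.05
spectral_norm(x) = 0.05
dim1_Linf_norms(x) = [0.01, 0.01, 0.04, 0.01, 0.01]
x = v @ b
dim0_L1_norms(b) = [0.0, 0.0, 0.08, 0.03, 0.01]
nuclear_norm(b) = 0.07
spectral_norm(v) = 0.77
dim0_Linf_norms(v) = [0.61, 0.38, 0.48]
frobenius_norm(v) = 1.06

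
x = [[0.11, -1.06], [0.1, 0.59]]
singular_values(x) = [1.21, 0.14]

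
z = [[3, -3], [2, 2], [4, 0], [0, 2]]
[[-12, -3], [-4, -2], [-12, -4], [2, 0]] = z @ [[-3, -1], [1, 0]]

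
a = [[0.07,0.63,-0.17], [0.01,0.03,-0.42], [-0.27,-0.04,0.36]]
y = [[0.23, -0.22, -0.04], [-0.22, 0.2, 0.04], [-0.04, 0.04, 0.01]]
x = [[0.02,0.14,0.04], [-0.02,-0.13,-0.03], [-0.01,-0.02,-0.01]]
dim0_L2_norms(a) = [0.28, 0.63, 0.58]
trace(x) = -0.12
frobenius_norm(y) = 0.44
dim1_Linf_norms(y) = [0.23, 0.22, 0.04]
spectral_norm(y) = 0.44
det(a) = 0.07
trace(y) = 0.44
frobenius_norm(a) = 0.90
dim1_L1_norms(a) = [0.87, 0.46, 0.67]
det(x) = -0.00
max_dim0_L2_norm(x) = 0.19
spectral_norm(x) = 0.20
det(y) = -0.00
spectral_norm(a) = 0.73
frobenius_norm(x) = 0.20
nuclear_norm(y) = 0.45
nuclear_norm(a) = 1.41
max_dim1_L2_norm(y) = 0.32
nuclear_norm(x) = 0.21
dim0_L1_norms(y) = [0.49, 0.46, 0.09]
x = y @ a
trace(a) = 0.46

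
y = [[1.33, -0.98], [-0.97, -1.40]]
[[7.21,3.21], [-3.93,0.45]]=y @ [[4.96, 1.44],[-0.63, -1.32]]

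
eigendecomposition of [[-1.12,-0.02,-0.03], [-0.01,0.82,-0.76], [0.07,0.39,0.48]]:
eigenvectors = [[-1.00+0.00j, (-0.01+0.01j), (-0.01-0.01j)], [0.01+0.00j, (0.81+0j), (0.81-0j)], [(0.04+0j), (0.18-0.55j), (0.18+0.55j)]]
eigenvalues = [(-1.12+0j), (0.65+0.52j), (0.65-0.52j)]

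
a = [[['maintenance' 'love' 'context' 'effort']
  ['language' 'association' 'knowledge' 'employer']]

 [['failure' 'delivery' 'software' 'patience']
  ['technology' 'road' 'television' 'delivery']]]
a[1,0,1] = 'delivery'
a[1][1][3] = 'delivery'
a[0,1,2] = 'knowledge'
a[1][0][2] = 'software'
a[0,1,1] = 'association'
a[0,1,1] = 'association'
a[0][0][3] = 'effort'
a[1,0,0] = 'failure'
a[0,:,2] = ['context', 'knowledge']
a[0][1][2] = 'knowledge'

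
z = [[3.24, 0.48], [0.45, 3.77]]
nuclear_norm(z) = 7.01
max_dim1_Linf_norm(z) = 3.77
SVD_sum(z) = [[1.02, 1.76],  [1.75, 3.02]] + [[2.22, -1.28], [-1.3, 0.75]]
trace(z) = 7.01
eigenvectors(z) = [[-0.87, -0.51],  [0.49, -0.86]]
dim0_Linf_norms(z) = [3.24, 3.77]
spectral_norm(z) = 4.04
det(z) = 12.00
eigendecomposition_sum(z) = [[2.22, -1.33], [-1.25, 0.75]] + [[1.02, 1.81], [1.7, 3.02]]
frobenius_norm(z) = 5.01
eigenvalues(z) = [2.97, 4.04]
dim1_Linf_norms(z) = [3.24, 3.77]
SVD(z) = [[0.50, 0.86], [0.86, -0.5]] @ diag([4.040242335922304, 2.9698218577923305]) @ [[0.5, 0.87],[0.87, -0.5]]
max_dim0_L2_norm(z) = 3.8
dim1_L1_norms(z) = [3.72, 4.22]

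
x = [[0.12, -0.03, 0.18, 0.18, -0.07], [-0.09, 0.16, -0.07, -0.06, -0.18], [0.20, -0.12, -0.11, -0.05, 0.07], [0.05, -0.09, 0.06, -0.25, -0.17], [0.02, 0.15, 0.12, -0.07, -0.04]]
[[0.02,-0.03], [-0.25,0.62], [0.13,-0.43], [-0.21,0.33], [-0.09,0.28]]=x @ [[0.22, -0.77], [-0.23, 1.1], [0.00, 0.18], [0.29, -0.44], [0.99, -2.02]]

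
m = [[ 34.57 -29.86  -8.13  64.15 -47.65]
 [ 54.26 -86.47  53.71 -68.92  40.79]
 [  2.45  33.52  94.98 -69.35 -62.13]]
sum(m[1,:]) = -6.630000000000003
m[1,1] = -86.47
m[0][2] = -8.13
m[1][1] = -86.47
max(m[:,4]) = 40.79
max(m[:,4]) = 40.79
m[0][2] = -8.13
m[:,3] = [64.15, -68.92, -69.35]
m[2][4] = -62.13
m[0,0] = 34.57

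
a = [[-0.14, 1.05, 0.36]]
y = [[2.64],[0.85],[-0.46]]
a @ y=[[0.36]]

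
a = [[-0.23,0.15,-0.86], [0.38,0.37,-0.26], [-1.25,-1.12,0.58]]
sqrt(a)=[[0.31+0.66j, 0.35+0.30j, -0.35+0.44j],[(0.23-0.1j), 0.26-0.02j, -0.25-0.06j],[(-0.62+0.49j), -0.71+0.24j, 0.70+0.33j]]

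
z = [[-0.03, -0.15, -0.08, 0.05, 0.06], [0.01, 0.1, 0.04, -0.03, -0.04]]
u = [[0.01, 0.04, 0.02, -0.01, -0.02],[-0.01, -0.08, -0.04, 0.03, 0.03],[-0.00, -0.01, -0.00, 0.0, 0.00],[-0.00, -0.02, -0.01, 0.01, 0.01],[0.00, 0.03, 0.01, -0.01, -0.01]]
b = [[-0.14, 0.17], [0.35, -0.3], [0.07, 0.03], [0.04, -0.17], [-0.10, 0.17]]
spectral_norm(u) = 0.12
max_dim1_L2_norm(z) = 0.19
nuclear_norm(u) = 0.14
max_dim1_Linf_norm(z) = 0.15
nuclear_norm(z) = 0.24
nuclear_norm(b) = 0.70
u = b @ z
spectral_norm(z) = 0.22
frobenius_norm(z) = 0.22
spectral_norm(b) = 0.56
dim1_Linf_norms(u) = [0.04, 0.08, 0.01, 0.02, 0.03]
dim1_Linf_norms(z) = [0.15, 0.1]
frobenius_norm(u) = 0.12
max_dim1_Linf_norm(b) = 0.35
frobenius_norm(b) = 0.58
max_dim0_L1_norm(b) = 0.84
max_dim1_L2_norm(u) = 0.1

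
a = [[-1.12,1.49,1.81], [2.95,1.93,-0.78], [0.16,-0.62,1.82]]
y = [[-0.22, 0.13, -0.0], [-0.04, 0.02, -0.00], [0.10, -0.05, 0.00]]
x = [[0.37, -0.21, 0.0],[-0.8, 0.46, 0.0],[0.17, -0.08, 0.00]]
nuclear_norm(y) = 0.29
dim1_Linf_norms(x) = [0.37, 0.8, 0.17]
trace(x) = 0.83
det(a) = -15.45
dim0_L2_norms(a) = [3.16, 2.52, 2.68]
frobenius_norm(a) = 4.85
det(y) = 0.00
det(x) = 0.00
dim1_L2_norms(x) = [0.43, 0.92, 0.19]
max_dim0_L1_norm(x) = 1.34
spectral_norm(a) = 3.77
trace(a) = 2.63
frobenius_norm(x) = 1.03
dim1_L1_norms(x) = [0.58, 1.26, 0.25]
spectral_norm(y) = 0.28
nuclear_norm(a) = 7.95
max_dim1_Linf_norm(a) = 2.95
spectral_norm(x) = 1.03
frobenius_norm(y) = 0.28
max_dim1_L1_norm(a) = 5.66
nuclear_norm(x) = 1.05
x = a @ y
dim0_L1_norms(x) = [1.34, 0.75, 0.0]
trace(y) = -0.20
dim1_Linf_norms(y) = [0.22, 0.04, 0.1]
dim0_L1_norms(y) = [0.36, 0.2, 0.0]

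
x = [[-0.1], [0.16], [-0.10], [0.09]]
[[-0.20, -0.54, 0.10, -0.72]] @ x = [[-0.14]]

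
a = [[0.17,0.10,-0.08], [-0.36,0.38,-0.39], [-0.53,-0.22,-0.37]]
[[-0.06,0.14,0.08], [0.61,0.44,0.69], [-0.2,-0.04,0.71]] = a@[[-0.91, 0.15, -0.26], [1.64, 0.73, -0.01], [0.88, -0.55, -1.54]]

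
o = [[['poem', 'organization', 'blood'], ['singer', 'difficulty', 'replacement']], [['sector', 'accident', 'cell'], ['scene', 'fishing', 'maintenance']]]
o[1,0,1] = 'accident'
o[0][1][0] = 'singer'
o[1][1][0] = 'scene'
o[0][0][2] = 'blood'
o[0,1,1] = 'difficulty'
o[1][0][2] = 'cell'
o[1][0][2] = 'cell'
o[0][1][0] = 'singer'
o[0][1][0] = 'singer'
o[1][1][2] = 'maintenance'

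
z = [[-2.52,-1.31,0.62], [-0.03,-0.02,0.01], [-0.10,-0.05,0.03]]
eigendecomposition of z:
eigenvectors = [[1.00, -0.11, 0.49], [0.01, -0.24, -0.86], [0.04, -0.96, 0.17]]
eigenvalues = [-2.51, 0.01, -0.0]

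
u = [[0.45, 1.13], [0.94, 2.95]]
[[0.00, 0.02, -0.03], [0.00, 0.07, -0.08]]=u@[[0.0,  -0.02,  0.01], [-0.00,  0.03,  -0.03]]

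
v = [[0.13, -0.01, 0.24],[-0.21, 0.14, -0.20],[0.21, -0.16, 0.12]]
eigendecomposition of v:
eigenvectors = [[-0.45,0.66,-0.74], [0.67,0.70,-0.09], [-0.59,-0.28,0.67]]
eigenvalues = [0.46, 0.02, -0.09]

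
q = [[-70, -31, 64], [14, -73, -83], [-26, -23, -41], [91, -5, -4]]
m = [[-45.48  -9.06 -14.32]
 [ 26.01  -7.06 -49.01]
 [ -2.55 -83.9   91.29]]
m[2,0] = -2.55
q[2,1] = -23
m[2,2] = 91.29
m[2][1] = -83.9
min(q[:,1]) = -73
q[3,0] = 91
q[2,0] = -26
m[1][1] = -7.06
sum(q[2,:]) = -90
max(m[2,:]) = 91.29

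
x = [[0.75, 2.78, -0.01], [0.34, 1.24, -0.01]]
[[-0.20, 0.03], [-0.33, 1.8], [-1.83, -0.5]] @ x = [[-0.14, -0.52, 0.0], [0.36, 1.31, -0.01], [-1.54, -5.71, 0.02]]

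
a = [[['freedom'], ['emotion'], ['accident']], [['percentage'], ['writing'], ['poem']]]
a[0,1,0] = 'emotion'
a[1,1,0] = 'writing'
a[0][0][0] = 'freedom'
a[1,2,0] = 'poem'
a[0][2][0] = 'accident'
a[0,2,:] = ['accident']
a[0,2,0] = 'accident'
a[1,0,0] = 'percentage'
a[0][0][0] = 'freedom'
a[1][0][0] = 'percentage'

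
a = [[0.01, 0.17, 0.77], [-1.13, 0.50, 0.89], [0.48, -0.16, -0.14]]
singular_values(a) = [1.68, 0.62, 0.0]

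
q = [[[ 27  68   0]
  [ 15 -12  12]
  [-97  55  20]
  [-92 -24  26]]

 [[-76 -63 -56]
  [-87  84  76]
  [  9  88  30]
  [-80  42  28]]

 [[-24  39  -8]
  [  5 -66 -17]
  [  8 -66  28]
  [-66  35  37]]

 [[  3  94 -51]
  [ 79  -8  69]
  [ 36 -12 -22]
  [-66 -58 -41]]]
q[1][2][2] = 30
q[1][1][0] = -87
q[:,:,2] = [[0, 12, 20, 26], [-56, 76, 30, 28], [-8, -17, 28, 37], [-51, 69, -22, -41]]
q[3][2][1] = -12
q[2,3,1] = 35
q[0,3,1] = -24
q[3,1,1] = -8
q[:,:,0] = [[27, 15, -97, -92], [-76, -87, 9, -80], [-24, 5, 8, -66], [3, 79, 36, -66]]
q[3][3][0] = -66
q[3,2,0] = 36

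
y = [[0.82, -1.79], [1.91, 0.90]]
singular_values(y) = [2.11, 1.97]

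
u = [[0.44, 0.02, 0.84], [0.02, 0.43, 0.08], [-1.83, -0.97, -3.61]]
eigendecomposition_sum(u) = [[0.43, 0.22, 0.84], [0.04, 0.02, 0.08], [-1.83, -0.96, -3.61]] + [[0.0, 0.00, 0.0], [0.0, 0.0, 0.0], [-0.0, -0.00, -0.0]] + [[0.01, -0.21, -0.00],[-0.02, 0.41, 0.0],[0.0, -0.00, -0.00]]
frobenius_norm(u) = 4.29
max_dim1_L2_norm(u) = 4.16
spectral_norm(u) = 4.27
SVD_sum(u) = [[0.41,0.21,0.81], [0.08,0.04,0.15], [-1.83,-0.94,-3.61]] + [[0.03,-0.19,0.04], [-0.06,0.39,-0.07], [0.00,-0.03,0.00]] + [[0.0, 0.0, -0.00], [0.00, 0.00, -0.00], [0.0, 0.0, -0.00]]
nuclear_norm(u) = 4.72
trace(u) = -2.74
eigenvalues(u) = [-3.16, 0.0, 0.42]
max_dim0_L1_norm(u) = 4.53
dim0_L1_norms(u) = [2.29, 1.42, 4.53]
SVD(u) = [[-0.22,0.44,0.87], [-0.04,-0.9,0.44], [0.98,0.06,0.21]] @ diag([4.2677037158356725, 0.4470975503938419, 0.0029621401429076304]) @ [[-0.44, -0.23, -0.87], [0.15, -0.97, 0.18], [0.89, 0.05, -0.46]]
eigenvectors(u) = [[-0.23, -0.89, -0.45], [-0.02, -0.04, 0.89], [0.97, 0.46, -0.01]]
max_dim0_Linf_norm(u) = 3.61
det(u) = -0.01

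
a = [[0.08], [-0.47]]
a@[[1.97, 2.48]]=[[0.16,  0.2], [-0.93,  -1.17]]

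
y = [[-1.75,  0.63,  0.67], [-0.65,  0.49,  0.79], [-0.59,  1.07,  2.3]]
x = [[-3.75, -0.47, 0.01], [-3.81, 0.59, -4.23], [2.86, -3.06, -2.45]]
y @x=[[6.08, -0.86, -4.32], [2.83, -1.82, -4.01], [4.71, -6.13, -10.17]]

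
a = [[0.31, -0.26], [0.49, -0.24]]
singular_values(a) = [0.67, 0.08]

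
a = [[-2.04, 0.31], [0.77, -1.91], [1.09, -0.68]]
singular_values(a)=[2.84, 1.45]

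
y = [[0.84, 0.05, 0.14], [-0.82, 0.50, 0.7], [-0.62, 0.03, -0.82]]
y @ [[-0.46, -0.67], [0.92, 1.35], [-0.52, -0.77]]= [[-0.41,-0.60], [0.47,0.69], [0.74,1.09]]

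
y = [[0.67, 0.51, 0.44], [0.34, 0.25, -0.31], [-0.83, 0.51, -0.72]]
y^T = [[0.67,  0.34,  -0.83], [0.51,  0.25,  0.51], [0.44,  -0.31,  -0.72]]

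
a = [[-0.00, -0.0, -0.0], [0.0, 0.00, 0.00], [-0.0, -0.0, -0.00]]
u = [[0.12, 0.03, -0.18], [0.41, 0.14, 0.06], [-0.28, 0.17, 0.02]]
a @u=[[0.0, 0.0, 0.00], [0.00, 0.0, 0.0], [0.00, 0.00, 0.00]]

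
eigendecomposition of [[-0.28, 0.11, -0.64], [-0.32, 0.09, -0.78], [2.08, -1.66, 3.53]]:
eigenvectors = [[-0.17, -0.85, 0.56], [-0.2, -0.43, 0.82], [0.96, 0.30, 0.05]]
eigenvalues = [3.52, 0.0, -0.18]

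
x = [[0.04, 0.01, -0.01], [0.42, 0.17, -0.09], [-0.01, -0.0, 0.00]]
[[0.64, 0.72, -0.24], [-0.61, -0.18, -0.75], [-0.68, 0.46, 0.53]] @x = [[0.33,  0.13,  -0.07], [-0.09,  -0.04,  0.02], [0.16,  0.07,  -0.03]]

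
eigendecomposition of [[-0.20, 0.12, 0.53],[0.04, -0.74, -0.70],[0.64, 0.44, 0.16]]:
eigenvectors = [[0.55+0.00j, 0.21-0.29j, 0.21+0.29j], [-0.42+0.00j, (-0.85+0j), -0.85-0.00j], [0.72+0.00j, (0.2+0.33j), 0.20-0.33j]]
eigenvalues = [(0.39+0j), (-0.59+0.28j), (-0.59-0.28j)]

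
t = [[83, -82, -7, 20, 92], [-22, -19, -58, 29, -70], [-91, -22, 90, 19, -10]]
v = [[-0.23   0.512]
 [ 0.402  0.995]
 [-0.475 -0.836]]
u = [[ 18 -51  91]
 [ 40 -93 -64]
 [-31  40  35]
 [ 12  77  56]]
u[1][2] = -64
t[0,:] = [83, -82, -7, 20, 92]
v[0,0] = -0.23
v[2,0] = -0.475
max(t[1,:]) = 29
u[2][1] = 40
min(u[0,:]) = -51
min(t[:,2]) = -58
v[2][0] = -0.475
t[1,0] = -22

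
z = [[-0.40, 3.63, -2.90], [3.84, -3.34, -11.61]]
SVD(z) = [[0.14, 0.99], [0.99, -0.14]] @ diag([12.787386281345272, 4.350051964248555]) @ [[0.29, -0.22, -0.93], [-0.21, 0.93, -0.29]]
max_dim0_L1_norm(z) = 14.51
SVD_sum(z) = [[0.52, -0.39, -1.66], [3.71, -2.77, -11.78]] + [[-0.92, 4.02, -1.24], [0.13, -0.57, 0.17]]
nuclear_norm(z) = 17.14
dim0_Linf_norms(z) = [3.84, 3.63, 11.61]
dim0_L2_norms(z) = [3.86, 4.93, 11.97]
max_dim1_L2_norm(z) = 12.68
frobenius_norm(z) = 13.51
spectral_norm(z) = 12.79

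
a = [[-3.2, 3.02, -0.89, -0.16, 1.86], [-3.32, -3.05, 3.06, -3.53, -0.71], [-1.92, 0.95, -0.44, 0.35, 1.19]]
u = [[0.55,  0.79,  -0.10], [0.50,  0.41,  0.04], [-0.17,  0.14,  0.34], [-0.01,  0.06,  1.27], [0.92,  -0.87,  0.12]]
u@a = [[-4.19, -0.84, 1.97, -2.91, 0.34],[-3.04, 0.3, 0.79, -1.51, 0.69],[-0.57, -0.62, 0.43, -0.35, -0.01],[-2.61, 0.99, -0.37, 0.23, 1.45],[-0.29, 5.55, -3.53, 2.97, 2.47]]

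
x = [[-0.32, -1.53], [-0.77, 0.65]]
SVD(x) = [[-0.92, 0.39], [0.39, 0.92]] @ diag([1.6623650162555608, 0.8338120607964661]) @ [[-0.01, 1.00], [-1.0, -0.01]]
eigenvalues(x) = [-1.02, 1.35]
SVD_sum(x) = [[0.01, -1.53],[-0.00, 0.65]] + [[-0.33,  -0.00], [-0.77,  -0.0]]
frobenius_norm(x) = 1.86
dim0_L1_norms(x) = [1.09, 2.18]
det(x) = -1.39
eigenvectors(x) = [[-0.91, 0.67],[-0.42, -0.74]]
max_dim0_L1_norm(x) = 2.18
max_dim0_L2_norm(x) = 1.66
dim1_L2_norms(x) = [1.56, 1.01]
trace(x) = 0.33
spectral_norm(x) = 1.66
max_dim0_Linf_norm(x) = 1.53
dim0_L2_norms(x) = [0.83, 1.66]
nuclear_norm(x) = 2.50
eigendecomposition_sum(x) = [[-0.72, -0.66], [-0.33, -0.3]] + [[0.40,-0.87],  [-0.44,0.95]]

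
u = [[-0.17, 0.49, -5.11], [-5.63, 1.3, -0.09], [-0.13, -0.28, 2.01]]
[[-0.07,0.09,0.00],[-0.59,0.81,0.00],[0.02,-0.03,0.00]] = u @ [[0.08, -0.11, 0.0], [-0.11, 0.15, -0.00], [0.0, -0.00, 0.0]]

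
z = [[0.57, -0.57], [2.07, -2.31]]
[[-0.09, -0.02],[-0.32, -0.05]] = z @ [[-0.19, -0.19],  [-0.03, -0.15]]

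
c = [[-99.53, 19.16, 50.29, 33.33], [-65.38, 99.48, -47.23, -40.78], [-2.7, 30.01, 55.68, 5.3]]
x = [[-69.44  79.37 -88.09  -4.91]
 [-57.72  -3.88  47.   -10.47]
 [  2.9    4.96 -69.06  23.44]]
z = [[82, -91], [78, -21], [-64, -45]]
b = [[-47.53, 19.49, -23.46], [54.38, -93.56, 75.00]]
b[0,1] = 19.49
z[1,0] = 78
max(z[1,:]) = 78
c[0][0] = -99.53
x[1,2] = 47.0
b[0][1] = 19.49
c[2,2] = 55.68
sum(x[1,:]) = -25.07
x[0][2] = -88.09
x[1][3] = -10.47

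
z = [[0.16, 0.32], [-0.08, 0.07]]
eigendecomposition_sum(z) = [[0.08+0.06j, (0.16-0.12j)], [(-0.04+0.03j), (0.03+0.09j)]] + [[0.08-0.06j, (0.16+0.12j)], [(-0.04-0.03j), (0.03-0.09j)]]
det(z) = 0.04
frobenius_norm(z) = 0.37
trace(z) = 0.23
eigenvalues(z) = [(0.12+0.15j), (0.12-0.15j)]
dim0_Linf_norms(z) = [0.16, 0.32]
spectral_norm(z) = 0.36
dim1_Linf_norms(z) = [0.32, 0.08]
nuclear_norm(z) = 0.46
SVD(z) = [[1.00, 0.08],[0.08, -1.0]] @ diag([0.35886549608094953, 0.10254538372142359]) @ [[0.43, 0.9], [0.9, -0.43]]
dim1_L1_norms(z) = [0.48, 0.15]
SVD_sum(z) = [[0.15, 0.32], [0.01, 0.03]] + [[0.01, -0.0], [-0.09, 0.04]]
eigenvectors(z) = [[(0.89+0j), 0.89-0.00j], [-0.13+0.43j, -0.13-0.43j]]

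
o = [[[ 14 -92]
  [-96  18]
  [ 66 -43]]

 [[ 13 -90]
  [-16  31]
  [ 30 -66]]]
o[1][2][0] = 30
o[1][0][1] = -90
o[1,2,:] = [30, -66]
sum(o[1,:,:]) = -98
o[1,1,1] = 31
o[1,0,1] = -90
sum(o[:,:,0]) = 11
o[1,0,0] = 13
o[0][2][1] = -43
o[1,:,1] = [-90, 31, -66]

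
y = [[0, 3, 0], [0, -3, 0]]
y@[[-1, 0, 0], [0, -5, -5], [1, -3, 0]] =[[0, -15, -15], [0, 15, 15]]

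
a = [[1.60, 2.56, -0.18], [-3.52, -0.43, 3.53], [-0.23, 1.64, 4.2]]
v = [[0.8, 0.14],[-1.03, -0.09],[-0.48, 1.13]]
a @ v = [[-1.27, -0.21],[-4.07, 3.53],[-3.89, 4.57]]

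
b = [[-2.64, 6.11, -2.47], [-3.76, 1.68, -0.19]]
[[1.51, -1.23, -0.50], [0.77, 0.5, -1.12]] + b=[[-1.13, 4.88, -2.97],[-2.99, 2.18, -1.31]]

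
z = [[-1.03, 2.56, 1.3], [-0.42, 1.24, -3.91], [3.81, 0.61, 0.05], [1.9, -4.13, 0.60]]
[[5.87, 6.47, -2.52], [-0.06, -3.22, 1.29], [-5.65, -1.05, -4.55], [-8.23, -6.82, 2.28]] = z@ [[-1.7, -0.55, -1.01], [1.30, 1.6, -1.10], [0.61, 1.39, -0.57]]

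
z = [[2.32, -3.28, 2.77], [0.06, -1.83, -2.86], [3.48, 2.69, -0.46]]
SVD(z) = [[-0.94, -0.31, -0.17], [0.04, 0.39, -0.92], [0.35, -0.87, -0.36]] @ diag([4.963560207386261, 4.515241411246502, 3.1431775428404194]) @ [[-0.19, 0.79, -0.58],[-0.82, -0.45, -0.35],[-0.54, 0.41, 0.74]]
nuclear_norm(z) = 12.62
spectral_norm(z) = 4.96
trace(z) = 0.03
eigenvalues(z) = [(4.64+0j), (-2.31+3.14j), (-2.31-3.14j)]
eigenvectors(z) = [[(0.86+0j),-0.42+0.14j,(-0.42-0.14j)], [(-0.2+0j),0.09+0.60j,(0.09-0.6j)], [0.48+0.00j,(0.66+0j),(0.66-0j)]]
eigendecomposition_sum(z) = [[3.25-0.00j, (-0.74-0j), 2.18+0.00j], [-0.77+0.00j, 0.18+0.00j, -0.52-0.00j], [1.81-0.00j, (-0.41-0j), 1.22+0.00j]] + [[-0.47+0.38j, (-1.27-0.55j), (0.29-0.92j)], [0.42+0.71j, (-1+1.59j), (-1.17-0.59j)], [0.83-0.33j, (1.55+1.35j), -0.84+1.17j]] + [[(-0.47-0.38j), -1.27+0.55j, 0.29+0.92j], [(0.42-0.71j), -1.00-1.59j, (-1.17+0.59j)], [(0.83+0.33j), 1.55-1.35j, (-0.84-1.17j)]]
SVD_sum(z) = [[0.90, -3.69, 2.68], [-0.04, 0.15, -0.11], [-0.33, 1.37, -1.0]] + [[1.14,0.63,0.48],[-1.46,-0.81,-0.62],[3.21,1.77,1.37]] + [[0.29, -0.22, -0.39], [1.55, -1.17, -2.13], [0.61, -0.46, -0.83]]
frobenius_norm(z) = 7.41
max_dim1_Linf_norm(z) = 3.48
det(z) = 70.44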